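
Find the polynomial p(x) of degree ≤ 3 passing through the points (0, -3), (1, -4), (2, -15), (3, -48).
-2*x**3 + x**2 - 3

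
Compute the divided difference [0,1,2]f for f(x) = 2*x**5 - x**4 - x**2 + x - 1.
22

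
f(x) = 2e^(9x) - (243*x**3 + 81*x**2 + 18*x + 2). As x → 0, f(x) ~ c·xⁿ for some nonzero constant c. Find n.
4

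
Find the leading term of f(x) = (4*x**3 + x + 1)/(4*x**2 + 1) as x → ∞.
x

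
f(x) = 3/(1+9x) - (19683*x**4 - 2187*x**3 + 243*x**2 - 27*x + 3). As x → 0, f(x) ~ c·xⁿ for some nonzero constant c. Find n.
5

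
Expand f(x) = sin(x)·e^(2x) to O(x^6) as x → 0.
x + 2*x**2 + 11*x**3/6 + x**4 + 41*x**5/120 + O(x**6)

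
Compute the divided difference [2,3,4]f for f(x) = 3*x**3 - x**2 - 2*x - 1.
26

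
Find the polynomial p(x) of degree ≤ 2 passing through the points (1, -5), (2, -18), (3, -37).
-3*x**2 - 4*x + 2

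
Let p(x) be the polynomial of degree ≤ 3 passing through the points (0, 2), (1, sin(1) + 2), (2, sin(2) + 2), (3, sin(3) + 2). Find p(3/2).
-sin(3)/16 + 9*sin(1)/16 + 9*sin(2)/16 + 2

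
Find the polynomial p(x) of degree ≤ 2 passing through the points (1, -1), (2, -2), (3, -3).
-x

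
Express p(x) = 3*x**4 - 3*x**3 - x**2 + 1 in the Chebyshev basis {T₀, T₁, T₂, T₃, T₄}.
(13/8)T₀ + (-9/4)T₁ + T₂ + (-3/4)T₃ + (3/8)T₄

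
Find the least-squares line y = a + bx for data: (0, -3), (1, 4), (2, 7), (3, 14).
a = -13/5, b = 27/5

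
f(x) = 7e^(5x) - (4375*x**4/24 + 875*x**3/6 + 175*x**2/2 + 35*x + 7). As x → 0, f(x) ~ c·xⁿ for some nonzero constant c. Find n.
5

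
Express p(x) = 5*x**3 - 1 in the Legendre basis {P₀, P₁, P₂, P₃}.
-P₀ + (3)P₁ + (2)P₃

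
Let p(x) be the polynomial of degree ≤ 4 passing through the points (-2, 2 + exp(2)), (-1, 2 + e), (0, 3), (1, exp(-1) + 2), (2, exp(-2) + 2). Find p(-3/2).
(-5 + 28*e + (186 + 35*exp(2) + 140*e)*exp(2))*exp(-2)/128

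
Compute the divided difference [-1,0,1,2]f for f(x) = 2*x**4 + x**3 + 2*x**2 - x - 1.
5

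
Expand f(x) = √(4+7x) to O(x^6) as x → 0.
2 + 7*x/4 - 49*x**2/64 + 343*x**3/512 - 12005*x**4/16384 + 117649*x**5/131072 + O(x**6)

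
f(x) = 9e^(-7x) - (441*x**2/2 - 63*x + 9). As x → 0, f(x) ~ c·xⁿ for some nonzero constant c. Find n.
3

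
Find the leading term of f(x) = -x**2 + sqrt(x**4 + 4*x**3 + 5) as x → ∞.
2*x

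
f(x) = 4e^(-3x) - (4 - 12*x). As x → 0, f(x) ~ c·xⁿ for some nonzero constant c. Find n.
2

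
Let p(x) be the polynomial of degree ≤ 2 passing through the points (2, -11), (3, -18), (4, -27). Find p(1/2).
-17/4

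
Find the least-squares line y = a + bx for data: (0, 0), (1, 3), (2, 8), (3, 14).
a = -4/5, b = 47/10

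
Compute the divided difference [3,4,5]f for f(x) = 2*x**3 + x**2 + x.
25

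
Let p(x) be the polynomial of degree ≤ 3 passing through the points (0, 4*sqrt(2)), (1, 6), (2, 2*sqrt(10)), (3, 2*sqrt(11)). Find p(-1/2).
-105/8 - 5*sqrt(11)/8 + 21*sqrt(10)/8 + 35*sqrt(2)/4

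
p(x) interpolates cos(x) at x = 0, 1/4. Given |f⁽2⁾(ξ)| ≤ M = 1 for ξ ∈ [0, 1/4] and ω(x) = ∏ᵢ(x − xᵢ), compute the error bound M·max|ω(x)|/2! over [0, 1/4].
1/128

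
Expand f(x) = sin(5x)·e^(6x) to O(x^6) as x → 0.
5*x + 30*x**2 + 415*x**3/6 + 55*x**4 - 1895*x**5/24 + O(x**6)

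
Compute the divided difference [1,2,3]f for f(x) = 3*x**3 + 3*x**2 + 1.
21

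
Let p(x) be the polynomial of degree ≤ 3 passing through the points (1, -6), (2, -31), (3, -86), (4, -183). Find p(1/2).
-1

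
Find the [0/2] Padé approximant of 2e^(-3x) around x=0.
2/(9*x**2/2 + 3*x + 1)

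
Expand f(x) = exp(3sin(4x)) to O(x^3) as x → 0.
1 + 12*x + 72*x**2 + O(x**3)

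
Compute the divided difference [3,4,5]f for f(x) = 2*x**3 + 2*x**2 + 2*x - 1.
26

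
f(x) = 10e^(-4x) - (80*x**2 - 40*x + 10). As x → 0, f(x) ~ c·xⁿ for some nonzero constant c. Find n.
3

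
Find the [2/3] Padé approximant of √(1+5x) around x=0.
(175*x**2/16 + 7*x + 1)/(-25*x**3/32 + 45*x**2/16 + 9*x/2 + 1)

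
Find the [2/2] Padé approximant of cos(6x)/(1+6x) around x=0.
(-21*x**2 + x + 1)/(3*x**2 + 7*x + 1)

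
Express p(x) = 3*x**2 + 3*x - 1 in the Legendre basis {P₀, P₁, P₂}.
(3)P₁ + (2)P₂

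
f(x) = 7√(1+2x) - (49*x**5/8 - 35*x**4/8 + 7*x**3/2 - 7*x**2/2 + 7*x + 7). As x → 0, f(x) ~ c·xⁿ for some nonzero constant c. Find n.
6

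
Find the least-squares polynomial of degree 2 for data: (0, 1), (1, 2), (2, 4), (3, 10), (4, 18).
41/35 + (-33/35)x + (9/7)x²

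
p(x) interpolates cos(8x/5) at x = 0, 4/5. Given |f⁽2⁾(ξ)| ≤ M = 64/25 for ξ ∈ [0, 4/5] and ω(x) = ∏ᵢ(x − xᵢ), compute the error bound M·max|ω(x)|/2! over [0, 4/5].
128/625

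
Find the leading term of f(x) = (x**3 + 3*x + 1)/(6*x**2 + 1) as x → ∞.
x/6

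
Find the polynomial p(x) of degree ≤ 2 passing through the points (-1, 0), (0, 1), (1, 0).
1 - x**2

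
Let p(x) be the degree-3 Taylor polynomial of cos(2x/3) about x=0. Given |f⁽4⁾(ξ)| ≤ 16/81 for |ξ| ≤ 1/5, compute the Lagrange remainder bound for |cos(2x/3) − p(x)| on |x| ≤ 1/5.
2/151875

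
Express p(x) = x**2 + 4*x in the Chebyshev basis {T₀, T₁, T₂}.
(1/2)T₀ + (4)T₁ + (1/2)T₂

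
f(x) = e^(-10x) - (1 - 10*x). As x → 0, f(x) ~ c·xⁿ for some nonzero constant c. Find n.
2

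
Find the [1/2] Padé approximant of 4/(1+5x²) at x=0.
4/(5*x**2 + 1)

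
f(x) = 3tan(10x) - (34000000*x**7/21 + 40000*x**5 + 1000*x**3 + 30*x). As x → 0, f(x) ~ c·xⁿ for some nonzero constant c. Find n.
9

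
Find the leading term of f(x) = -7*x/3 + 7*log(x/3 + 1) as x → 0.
-7*x**2/18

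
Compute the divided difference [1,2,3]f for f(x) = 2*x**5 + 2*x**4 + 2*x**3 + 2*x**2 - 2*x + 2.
244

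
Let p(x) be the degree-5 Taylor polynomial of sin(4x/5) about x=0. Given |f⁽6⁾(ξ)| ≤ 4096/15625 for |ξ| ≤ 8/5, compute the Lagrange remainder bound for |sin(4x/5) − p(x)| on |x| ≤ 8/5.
67108864/10986328125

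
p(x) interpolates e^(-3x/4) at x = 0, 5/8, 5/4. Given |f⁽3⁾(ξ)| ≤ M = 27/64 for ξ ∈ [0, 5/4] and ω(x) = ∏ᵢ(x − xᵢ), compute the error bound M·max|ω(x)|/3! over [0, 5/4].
125*sqrt(3)/32768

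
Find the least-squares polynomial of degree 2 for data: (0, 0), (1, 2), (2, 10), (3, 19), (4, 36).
1/35 + (3/70)x + (31/14)x²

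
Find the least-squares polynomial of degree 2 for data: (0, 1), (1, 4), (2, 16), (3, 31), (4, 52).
4/7 + (123/70)x + (39/14)x²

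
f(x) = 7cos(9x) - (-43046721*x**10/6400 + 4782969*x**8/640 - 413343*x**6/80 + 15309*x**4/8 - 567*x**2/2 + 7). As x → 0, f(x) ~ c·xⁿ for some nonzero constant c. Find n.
12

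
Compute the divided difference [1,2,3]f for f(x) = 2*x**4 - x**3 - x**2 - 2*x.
43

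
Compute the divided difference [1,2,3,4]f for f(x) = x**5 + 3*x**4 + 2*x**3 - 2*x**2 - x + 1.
97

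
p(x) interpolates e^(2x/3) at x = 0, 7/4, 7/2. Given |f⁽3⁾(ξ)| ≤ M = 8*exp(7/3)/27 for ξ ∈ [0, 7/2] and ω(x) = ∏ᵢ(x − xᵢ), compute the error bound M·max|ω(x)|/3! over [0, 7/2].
343*sqrt(3)*exp(7/3)/5832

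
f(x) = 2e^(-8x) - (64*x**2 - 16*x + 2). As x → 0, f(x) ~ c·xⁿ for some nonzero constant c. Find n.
3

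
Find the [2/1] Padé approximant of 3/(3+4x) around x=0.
1/(4*x/3 + 1)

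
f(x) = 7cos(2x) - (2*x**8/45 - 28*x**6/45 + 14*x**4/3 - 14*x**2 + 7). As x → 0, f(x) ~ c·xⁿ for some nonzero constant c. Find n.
10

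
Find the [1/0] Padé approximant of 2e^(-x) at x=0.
2 - 2*x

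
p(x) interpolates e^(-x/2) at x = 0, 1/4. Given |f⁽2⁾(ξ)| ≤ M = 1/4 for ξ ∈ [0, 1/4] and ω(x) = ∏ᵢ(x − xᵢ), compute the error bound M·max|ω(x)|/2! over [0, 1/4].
1/512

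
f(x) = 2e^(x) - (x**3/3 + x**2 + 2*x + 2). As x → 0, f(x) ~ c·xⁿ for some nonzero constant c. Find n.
4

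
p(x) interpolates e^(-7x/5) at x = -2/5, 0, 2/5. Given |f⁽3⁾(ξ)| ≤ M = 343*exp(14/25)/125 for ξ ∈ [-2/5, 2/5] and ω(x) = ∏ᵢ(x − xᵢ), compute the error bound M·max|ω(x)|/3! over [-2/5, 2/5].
2744*sqrt(3)*exp(14/25)/421875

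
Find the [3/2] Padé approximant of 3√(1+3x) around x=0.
(81*x**3/32 + 243*x**2/16 + 27*x/2 + 3)/(27*x**2/16 + 3*x + 1)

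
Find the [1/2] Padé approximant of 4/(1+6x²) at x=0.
4/(6*x**2 + 1)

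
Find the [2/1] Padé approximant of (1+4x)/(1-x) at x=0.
(4*x + 1)/(1 - x)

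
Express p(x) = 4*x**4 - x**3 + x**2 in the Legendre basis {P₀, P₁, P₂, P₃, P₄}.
(17/15)P₀ + (-3/5)P₁ + (62/21)P₂ + (-2/5)P₃ + (32/35)P₄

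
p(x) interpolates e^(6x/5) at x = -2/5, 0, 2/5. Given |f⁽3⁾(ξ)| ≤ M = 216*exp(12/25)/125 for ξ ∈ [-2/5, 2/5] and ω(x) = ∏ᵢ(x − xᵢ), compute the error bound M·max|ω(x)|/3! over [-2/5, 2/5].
64*sqrt(3)*exp(12/25)/15625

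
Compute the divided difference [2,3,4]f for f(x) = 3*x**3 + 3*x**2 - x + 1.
30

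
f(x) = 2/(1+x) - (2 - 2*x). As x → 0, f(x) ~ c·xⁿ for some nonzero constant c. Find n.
2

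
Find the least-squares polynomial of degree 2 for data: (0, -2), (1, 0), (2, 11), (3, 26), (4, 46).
-87/35 + (27/35)x + (20/7)x²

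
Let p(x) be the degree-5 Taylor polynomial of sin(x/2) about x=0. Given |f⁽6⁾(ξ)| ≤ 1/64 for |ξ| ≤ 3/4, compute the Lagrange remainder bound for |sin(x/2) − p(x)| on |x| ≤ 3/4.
81/20971520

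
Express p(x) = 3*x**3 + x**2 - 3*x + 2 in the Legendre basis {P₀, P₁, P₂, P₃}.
(7/3)P₀ + (-6/5)P₁ + (2/3)P₂ + (6/5)P₃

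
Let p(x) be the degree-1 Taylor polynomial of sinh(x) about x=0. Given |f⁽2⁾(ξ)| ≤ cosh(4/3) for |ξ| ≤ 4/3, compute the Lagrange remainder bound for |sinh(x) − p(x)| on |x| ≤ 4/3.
8*cosh(4/3)/9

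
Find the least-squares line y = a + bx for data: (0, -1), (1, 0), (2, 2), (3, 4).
a = -13/10, b = 17/10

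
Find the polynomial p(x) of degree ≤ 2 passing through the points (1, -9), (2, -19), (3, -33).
-2*x**2 - 4*x - 3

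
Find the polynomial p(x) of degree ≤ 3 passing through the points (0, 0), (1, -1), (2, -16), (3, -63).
-3*x**3 + 2*x**2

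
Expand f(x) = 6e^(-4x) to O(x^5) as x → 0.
6 - 24*x + 48*x**2 - 64*x**3 + 64*x**4 + O(x**5)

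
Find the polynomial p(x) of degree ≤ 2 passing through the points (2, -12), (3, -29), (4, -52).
-3*x**2 - 2*x + 4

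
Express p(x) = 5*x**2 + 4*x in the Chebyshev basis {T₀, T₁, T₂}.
(5/2)T₀ + (4)T₁ + (5/2)T₂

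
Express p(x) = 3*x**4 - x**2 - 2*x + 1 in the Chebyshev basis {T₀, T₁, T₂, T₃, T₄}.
(13/8)T₀ + (-2)T₁ + T₂ + (3/8)T₄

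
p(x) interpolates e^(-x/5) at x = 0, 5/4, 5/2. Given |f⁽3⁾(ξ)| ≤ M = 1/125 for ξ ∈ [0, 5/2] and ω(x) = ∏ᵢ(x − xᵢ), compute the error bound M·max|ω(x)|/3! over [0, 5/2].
sqrt(3)/1728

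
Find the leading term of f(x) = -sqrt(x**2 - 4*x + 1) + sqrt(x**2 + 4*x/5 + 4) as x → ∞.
12/5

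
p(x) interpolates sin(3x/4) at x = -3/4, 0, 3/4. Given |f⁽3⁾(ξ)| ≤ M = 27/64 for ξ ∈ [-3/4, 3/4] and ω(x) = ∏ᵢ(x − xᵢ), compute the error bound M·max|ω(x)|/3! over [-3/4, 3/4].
27*sqrt(3)/4096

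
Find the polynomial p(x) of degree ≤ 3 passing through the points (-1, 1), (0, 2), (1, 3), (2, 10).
x**3 + 2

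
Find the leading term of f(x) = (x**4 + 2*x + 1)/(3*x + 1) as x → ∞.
x**3/3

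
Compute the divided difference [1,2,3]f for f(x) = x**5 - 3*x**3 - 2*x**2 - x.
70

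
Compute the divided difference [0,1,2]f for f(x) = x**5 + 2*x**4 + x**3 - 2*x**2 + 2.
30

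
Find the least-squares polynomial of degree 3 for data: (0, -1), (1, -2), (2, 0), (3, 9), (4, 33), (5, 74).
-61/63 + (-269/378)x + (-76/63)x² + (47/54)x³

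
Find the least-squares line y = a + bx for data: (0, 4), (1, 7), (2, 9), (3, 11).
a = 43/10, b = 23/10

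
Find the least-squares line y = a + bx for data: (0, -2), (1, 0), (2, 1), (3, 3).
a = -19/10, b = 8/5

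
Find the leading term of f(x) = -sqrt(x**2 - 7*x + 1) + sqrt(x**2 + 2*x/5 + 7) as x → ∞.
37/10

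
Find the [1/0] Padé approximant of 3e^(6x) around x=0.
18*x + 3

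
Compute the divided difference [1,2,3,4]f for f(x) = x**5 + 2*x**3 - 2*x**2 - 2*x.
67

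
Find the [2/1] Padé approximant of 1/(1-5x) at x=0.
1/(1 - 5*x)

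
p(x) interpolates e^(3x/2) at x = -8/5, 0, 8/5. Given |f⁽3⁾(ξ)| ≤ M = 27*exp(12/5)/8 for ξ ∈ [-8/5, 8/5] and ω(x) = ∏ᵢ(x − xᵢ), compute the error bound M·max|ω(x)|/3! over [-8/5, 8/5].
64*sqrt(3)*exp(12/5)/125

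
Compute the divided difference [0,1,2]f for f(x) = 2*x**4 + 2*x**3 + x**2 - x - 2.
21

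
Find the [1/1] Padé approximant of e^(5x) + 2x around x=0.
(73*x/14 + 1)/(1 - 25*x/14)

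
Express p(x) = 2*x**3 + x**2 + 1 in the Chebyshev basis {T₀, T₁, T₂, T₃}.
(3/2)T₀ + (3/2)T₁ + (1/2)T₂ + (1/2)T₃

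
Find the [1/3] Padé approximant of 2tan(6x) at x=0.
12*x/(1 - 12*x**2)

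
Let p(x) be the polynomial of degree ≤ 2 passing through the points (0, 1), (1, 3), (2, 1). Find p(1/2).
5/2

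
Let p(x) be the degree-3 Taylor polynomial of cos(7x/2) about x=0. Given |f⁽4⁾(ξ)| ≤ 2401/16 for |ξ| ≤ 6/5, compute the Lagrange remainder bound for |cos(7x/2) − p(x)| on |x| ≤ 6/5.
64827/5000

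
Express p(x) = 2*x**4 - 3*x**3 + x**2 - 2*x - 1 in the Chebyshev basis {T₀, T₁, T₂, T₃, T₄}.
(1/4)T₀ + (-17/4)T₁ + (3/2)T₂ + (-3/4)T₃ + (1/4)T₄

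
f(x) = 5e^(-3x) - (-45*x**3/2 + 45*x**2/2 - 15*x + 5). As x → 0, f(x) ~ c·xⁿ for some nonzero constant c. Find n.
4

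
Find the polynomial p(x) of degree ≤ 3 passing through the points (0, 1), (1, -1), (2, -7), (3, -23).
-x**3 + x**2 - 2*x + 1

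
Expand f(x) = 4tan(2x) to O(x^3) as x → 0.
8*x + O(x**3)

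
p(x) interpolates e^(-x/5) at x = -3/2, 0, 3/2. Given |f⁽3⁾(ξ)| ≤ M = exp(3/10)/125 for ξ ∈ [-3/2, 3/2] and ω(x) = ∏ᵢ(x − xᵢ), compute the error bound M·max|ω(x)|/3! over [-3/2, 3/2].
sqrt(3)*exp(3/10)/1000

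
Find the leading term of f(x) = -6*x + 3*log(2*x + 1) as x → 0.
-6*x**2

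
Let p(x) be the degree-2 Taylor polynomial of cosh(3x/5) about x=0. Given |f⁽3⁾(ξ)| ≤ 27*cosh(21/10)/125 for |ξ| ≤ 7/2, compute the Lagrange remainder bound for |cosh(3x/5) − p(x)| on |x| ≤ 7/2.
3087*cosh(21/10)/2000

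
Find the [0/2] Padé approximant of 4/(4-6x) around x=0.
1/(1 - 3*x/2)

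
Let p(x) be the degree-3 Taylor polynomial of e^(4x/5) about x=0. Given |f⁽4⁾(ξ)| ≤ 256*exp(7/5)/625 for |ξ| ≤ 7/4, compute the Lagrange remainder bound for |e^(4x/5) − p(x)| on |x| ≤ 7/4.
2401*exp(7/5)/15000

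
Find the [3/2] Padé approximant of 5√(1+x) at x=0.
(5*x**3/32 + 45*x**2/16 + 15*x/2 + 5)/(3*x**2/16 + x + 1)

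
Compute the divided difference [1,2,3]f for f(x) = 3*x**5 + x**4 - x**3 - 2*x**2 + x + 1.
287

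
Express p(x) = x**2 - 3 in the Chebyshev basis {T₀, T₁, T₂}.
(-5/2)T₀ + (1/2)T₂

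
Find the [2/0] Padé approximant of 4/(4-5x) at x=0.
25*x**2/16 + 5*x/4 + 1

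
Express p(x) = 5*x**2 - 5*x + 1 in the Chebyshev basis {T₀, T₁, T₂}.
(7/2)T₀ + (-5)T₁ + (5/2)T₂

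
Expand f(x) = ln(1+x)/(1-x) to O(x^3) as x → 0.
x + x**2/2 + O(x**3)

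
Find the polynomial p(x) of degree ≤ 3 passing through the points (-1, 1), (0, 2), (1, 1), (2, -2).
2 - x**2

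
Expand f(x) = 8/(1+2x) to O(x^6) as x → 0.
8 - 16*x + 32*x**2 - 64*x**3 + 128*x**4 - 256*x**5 + O(x**6)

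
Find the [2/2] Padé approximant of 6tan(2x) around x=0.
12*x/(1 - 4*x**2/3)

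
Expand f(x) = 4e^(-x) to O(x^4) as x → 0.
4 - 4*x + 2*x**2 - 2*x**3/3 + O(x**4)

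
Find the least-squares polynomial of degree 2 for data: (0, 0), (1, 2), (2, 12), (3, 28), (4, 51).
-1/7 + (-32/35)x + (24/7)x²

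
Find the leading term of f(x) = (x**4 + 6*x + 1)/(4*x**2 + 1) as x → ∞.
x**2/4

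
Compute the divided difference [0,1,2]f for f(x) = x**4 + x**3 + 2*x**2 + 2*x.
12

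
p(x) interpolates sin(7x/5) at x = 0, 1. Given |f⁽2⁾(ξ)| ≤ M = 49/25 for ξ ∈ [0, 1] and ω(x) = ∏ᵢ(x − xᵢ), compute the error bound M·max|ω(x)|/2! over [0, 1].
49/200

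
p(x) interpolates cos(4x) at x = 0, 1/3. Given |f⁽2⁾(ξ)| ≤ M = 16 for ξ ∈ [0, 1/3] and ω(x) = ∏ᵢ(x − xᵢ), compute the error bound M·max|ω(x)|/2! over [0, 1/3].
2/9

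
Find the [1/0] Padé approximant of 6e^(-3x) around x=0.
6 - 18*x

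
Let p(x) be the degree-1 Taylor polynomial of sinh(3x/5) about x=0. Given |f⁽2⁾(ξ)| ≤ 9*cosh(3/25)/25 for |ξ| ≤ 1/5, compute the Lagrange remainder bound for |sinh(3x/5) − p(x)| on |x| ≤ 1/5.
9*cosh(3/25)/1250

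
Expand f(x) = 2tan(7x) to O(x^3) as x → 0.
14*x + O(x**3)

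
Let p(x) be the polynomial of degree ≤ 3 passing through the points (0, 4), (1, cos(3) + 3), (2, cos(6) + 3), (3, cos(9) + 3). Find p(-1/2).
-5*cos(9)/16 + 21*cos(6)/16 - 35*cos(3)/16 + 83/16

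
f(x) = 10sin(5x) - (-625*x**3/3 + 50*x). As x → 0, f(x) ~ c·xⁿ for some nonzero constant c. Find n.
5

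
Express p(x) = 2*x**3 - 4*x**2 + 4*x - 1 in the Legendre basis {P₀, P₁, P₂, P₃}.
(-7/3)P₀ + (26/5)P₁ + (-8/3)P₂ + (4/5)P₃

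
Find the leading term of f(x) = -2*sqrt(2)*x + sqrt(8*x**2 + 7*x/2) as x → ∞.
7*sqrt(2)/16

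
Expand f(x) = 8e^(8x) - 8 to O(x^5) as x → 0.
64*x + 256*x**2 + 2048*x**3/3 + 4096*x**4/3 + O(x**5)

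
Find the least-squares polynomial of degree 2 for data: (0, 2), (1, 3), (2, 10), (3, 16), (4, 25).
54/35 + (113/70)x + (15/14)x²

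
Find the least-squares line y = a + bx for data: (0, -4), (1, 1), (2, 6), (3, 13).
a = -22/5, b = 28/5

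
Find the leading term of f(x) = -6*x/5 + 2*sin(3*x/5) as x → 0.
-9*x**3/125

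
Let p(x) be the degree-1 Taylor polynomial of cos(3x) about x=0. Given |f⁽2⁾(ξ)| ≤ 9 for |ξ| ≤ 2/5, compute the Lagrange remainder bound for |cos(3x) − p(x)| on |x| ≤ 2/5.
18/25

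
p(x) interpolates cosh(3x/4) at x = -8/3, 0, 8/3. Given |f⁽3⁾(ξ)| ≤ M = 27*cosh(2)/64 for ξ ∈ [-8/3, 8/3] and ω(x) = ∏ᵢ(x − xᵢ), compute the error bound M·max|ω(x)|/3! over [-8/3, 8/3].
8*sqrt(3)*cosh(2)/27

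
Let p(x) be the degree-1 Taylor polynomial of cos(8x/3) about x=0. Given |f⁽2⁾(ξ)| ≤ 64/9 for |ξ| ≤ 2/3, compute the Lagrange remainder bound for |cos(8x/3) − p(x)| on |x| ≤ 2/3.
128/81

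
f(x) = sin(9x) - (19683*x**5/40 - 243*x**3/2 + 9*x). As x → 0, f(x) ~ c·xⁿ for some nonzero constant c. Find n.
7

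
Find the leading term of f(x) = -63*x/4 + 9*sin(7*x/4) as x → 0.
-1029*x**3/128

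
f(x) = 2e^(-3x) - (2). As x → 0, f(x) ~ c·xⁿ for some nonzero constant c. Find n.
1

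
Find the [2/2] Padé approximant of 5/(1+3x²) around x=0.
5/(3*x**2 + 1)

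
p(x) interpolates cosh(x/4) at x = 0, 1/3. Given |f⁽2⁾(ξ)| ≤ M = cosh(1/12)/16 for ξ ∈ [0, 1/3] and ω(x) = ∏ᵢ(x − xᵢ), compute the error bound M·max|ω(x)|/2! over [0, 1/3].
cosh(1/12)/1152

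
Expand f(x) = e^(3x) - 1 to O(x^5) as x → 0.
3*x + 9*x**2/2 + 9*x**3/2 + 27*x**4/8 + O(x**5)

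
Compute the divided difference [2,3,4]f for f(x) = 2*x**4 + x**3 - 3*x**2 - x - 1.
116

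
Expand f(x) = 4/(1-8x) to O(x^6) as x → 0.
4 + 32*x + 256*x**2 + 2048*x**3 + 16384*x**4 + 131072*x**5 + O(x**6)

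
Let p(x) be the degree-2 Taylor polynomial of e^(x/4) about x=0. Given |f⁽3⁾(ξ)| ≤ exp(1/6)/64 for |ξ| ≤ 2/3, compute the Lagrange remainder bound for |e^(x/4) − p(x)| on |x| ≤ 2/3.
exp(1/6)/1296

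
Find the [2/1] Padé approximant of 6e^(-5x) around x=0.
(25*x**2 - 20*x + 6)/(5*x/3 + 1)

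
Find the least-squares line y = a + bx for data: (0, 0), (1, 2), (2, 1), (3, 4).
a = 1/10, b = 11/10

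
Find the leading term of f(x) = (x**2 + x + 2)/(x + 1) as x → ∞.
x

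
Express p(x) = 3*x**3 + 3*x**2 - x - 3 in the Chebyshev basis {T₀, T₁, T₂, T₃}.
(-3/2)T₀ + (5/4)T₁ + (3/2)T₂ + (3/4)T₃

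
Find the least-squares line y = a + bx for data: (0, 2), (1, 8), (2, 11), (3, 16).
a = 5/2, b = 9/2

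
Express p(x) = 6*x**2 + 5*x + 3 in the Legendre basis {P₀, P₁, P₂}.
(5)P₀ + (5)P₁ + (4)P₂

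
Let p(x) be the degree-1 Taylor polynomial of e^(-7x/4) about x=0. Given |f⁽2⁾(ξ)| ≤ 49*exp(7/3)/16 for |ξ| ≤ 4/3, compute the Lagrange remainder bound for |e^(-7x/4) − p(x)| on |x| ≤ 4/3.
49*exp(7/3)/18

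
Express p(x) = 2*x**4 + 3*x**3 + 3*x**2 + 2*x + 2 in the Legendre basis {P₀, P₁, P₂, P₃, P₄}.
(17/5)P₀ + (19/5)P₁ + (22/7)P₂ + (6/5)P₃ + (16/35)P₄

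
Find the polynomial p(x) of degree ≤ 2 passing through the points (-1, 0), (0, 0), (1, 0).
0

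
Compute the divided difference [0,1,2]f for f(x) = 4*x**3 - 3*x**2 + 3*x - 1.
9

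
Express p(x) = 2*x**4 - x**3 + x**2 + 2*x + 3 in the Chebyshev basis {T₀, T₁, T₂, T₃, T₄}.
(17/4)T₀ + (5/4)T₁ + (3/2)T₂ + (-1/4)T₃ + (1/4)T₄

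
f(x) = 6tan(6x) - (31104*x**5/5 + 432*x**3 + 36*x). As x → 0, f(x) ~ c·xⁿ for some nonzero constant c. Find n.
7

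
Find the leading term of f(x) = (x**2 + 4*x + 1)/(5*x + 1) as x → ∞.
x/5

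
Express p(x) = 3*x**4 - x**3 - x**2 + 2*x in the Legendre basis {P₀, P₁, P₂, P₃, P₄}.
(4/15)P₀ + (7/5)P₁ + (22/21)P₂ + (-2/5)P₃ + (24/35)P₄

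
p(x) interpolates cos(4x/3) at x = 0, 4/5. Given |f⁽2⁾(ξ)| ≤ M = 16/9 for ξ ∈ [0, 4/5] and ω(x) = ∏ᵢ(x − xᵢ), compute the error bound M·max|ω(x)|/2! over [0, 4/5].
32/225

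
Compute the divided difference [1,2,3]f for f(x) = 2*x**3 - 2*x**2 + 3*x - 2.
10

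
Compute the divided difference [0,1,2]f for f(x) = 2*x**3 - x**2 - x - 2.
5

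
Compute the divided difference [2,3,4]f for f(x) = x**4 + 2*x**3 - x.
73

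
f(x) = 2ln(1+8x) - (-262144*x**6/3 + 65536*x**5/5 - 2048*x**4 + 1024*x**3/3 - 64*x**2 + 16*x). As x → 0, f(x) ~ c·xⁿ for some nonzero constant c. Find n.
7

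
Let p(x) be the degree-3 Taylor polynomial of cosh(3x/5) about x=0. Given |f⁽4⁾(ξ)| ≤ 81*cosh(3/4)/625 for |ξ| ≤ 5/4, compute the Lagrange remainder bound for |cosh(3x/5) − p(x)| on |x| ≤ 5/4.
27*cosh(3/4)/2048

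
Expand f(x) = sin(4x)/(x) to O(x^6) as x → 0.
4 - 32*x**2/3 + 128*x**4/15 + O(x**6)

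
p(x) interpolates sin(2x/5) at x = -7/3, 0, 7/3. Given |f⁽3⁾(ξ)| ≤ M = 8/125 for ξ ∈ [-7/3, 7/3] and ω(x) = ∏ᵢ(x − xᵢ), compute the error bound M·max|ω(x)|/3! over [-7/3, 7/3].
2744*sqrt(3)/91125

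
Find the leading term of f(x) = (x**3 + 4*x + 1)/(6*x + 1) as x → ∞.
x**2/6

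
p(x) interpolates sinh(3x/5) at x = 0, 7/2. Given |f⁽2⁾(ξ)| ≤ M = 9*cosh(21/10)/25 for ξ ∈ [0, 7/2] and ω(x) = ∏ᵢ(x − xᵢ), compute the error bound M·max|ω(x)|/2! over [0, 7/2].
441*cosh(21/10)/800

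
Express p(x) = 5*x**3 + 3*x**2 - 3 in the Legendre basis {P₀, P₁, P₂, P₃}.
(-2)P₀ + (3)P₁ + (2)P₂ + (2)P₃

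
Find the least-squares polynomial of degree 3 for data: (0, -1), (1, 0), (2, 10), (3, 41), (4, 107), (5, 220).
-64/63 + (200/189)x + (-19/9)x² + (58/27)x³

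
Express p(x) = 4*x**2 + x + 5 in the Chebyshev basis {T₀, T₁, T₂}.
(7)T₀ + T₁ + (2)T₂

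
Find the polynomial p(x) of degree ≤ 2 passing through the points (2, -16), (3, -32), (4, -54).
-3*x**2 - x - 2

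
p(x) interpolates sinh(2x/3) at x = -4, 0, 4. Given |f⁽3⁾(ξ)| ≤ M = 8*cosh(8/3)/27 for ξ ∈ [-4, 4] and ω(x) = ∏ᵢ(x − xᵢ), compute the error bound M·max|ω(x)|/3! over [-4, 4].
512*sqrt(3)*cosh(8/3)/729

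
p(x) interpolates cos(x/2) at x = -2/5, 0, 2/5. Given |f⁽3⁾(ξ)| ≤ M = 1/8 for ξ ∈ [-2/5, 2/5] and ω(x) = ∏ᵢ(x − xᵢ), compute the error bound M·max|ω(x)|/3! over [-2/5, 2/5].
sqrt(3)/3375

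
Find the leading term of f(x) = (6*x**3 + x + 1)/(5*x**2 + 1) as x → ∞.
6*x/5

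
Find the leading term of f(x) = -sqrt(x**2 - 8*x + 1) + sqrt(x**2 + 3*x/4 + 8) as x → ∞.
35/8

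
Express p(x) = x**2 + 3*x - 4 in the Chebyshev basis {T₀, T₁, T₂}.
(-7/2)T₀ + (3)T₁ + (1/2)T₂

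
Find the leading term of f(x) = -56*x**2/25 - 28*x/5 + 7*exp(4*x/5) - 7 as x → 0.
224*x**3/375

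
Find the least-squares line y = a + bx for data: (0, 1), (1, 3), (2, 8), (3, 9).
a = 9/10, b = 29/10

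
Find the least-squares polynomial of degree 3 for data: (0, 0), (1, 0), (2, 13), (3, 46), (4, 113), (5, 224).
-19/126 + (-923/756)x + (11/126)x² + (197/108)x³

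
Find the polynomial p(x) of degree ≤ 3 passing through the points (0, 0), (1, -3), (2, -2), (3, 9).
x**3 - x**2 - 3*x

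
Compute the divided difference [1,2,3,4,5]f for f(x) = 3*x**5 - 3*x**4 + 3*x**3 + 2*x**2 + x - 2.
42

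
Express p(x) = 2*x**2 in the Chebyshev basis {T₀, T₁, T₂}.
T₀ + T₂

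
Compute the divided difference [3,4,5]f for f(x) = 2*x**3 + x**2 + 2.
25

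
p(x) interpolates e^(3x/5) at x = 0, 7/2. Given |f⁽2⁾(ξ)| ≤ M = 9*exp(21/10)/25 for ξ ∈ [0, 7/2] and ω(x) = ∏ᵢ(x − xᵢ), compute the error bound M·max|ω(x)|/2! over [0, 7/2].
441*exp(21/10)/800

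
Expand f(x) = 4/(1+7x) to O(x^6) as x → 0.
4 - 28*x + 196*x**2 - 1372*x**3 + 9604*x**4 - 67228*x**5 + O(x**6)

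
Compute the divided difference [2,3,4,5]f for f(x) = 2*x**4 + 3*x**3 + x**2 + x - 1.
31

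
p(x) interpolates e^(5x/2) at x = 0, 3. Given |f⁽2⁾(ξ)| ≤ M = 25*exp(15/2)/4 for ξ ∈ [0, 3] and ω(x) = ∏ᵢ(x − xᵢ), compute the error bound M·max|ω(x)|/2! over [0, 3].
225*exp(15/2)/32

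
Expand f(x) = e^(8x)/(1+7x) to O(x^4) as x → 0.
1 + x + 25*x**2 - 269*x**3/3 + O(x**4)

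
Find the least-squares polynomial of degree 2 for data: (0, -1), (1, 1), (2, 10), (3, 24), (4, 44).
-8/7 + (-29/70)x + (41/14)x²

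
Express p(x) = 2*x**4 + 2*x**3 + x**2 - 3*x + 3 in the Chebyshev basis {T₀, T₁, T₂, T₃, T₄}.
(17/4)T₀ + (-3/2)T₁ + (3/2)T₂ + (1/2)T₃ + (1/4)T₄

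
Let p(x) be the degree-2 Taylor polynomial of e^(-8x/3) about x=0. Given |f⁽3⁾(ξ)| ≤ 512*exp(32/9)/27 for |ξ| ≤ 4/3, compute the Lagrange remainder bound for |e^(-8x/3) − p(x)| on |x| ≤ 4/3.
16384*exp(32/9)/2187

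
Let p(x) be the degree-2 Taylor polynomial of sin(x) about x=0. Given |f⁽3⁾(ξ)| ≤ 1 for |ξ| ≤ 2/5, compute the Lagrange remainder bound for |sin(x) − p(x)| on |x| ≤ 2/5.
4/375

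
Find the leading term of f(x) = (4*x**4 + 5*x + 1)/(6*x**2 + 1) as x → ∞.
2*x**2/3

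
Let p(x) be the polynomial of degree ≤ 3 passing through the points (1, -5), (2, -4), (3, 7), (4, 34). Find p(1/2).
-29/8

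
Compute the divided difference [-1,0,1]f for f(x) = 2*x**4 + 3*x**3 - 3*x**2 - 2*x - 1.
-1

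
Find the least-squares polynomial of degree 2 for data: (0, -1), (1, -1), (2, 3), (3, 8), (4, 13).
-10/7 + (39/70)x + (11/14)x²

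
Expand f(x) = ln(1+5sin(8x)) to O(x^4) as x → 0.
40*x - 800*x**2 + 62720*x**3/3 + O(x**4)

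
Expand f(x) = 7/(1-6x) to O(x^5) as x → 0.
7 + 42*x + 252*x**2 + 1512*x**3 + 9072*x**4 + O(x**5)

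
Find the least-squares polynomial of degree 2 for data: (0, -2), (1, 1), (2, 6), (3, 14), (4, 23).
-72/35 + (141/70)x + (15/14)x²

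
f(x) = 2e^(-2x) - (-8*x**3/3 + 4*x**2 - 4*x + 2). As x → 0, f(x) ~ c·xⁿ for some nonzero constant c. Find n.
4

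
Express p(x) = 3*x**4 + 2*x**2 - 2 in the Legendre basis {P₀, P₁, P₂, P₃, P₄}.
(-11/15)P₀ + (64/21)P₂ + (24/35)P₄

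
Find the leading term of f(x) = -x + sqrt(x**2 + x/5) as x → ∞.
1/10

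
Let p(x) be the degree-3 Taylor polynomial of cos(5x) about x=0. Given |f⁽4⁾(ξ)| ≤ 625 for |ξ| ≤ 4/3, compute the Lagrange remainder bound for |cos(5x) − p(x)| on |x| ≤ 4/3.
20000/243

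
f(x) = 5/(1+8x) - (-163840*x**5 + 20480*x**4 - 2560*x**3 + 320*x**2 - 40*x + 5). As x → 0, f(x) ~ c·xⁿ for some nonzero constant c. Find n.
6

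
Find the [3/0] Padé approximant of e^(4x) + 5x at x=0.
32*x**3/3 + 8*x**2 + 9*x + 1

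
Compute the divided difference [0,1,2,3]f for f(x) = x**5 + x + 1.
25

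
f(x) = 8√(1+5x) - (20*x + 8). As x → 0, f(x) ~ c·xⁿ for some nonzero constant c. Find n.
2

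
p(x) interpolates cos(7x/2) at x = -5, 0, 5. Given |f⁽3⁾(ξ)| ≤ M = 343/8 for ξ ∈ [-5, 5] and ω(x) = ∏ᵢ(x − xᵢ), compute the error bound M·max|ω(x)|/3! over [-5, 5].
42875*sqrt(3)/216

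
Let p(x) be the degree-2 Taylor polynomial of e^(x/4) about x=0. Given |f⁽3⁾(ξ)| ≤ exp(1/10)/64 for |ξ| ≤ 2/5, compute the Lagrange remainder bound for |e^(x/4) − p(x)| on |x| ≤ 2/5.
exp(1/10)/6000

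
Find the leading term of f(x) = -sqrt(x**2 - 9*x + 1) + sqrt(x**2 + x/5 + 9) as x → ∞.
23/5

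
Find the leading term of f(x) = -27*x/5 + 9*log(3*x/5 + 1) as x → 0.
-81*x**2/50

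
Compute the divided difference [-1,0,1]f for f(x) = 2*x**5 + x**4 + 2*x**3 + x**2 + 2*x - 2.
2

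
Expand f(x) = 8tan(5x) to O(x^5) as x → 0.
40*x + 1000*x**3/3 + O(x**5)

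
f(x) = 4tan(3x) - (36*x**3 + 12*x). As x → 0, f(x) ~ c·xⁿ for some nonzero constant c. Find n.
5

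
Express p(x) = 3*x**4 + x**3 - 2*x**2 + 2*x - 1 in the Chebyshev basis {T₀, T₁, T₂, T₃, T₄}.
(-7/8)T₀ + (11/4)T₁ + (1/2)T₂ + (1/4)T₃ + (3/8)T₄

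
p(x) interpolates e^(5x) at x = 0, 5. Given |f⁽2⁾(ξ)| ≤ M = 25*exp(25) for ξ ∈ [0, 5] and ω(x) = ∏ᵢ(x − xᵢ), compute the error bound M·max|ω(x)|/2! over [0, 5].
625*exp(25)/8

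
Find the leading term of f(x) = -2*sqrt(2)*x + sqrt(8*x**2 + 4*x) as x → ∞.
sqrt(2)/2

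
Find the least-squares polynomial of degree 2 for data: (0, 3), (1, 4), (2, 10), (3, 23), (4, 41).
107/35 + (-31/14)x + (41/14)x²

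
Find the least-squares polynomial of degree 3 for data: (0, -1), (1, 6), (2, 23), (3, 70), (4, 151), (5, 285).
-53/63 + (209/54)x + (37/252)x² + (227/108)x³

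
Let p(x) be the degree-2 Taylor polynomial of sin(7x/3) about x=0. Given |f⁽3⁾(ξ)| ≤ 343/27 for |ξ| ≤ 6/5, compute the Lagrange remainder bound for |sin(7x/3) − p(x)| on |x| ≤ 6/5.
1372/375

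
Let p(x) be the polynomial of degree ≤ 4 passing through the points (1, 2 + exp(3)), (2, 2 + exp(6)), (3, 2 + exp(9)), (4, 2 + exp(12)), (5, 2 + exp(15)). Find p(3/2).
-5*exp(15)/128 - 35*exp(9)/64 + 2 + 35*exp(3)/128 + 35*exp(6)/32 + 7*exp(12)/32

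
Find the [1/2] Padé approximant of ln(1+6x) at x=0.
6*x/(-3*x**2 + 3*x + 1)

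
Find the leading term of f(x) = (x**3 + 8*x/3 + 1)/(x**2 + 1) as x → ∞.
x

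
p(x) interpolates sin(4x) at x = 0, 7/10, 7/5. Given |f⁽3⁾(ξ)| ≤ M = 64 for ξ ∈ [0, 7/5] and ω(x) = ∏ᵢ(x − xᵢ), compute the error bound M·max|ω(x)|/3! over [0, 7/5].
2744*sqrt(3)/3375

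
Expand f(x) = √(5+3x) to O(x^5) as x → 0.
sqrt(5) + 3*sqrt(5)*x/10 - 9*sqrt(5)*x**2/200 + 27*sqrt(5)*x**3/2000 - 81*sqrt(5)*x**4/16000 + O(x**5)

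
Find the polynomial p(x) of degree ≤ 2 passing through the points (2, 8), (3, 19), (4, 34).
2*x**2 + x - 2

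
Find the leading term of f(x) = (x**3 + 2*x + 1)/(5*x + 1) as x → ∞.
x**2/5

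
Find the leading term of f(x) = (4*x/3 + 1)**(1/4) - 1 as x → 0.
x/3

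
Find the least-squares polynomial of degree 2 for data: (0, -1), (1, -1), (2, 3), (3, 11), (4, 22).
-38/35 + (-57/35)x + (13/7)x²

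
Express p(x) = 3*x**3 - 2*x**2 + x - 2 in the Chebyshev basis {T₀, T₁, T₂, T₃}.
(-3)T₀ + (13/4)T₁ - T₂ + (3/4)T₃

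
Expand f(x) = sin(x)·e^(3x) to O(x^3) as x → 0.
x + 3*x**2 + O(x**3)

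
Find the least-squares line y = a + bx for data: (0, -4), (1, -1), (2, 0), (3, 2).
a = -18/5, b = 19/10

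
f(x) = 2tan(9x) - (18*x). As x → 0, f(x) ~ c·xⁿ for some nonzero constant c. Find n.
3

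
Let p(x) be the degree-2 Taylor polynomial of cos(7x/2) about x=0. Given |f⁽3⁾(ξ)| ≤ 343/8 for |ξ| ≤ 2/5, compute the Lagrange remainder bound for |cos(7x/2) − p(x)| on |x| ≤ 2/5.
343/750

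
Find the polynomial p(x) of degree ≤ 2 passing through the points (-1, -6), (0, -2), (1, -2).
-2*x**2 + 2*x - 2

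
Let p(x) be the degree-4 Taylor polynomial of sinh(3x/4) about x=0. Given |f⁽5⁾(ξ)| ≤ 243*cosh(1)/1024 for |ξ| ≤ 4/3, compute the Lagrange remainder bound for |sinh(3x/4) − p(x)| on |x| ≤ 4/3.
cosh(1)/120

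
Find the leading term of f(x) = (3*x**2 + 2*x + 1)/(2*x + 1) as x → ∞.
3*x/2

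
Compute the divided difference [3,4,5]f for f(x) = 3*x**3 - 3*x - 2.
36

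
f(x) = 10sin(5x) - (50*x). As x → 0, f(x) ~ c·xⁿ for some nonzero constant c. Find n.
3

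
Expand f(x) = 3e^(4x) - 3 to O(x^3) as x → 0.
12*x + 24*x**2 + O(x**3)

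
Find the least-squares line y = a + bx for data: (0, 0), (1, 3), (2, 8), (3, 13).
a = -3/5, b = 22/5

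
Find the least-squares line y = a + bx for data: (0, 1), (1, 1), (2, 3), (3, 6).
a = 1/5, b = 17/10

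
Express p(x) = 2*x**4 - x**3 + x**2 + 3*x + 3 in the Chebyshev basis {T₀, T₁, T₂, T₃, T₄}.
(17/4)T₀ + (9/4)T₁ + (3/2)T₂ + (-1/4)T₃ + (1/4)T₄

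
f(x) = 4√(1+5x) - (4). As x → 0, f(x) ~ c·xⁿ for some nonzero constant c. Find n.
1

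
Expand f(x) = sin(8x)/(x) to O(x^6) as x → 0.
8 - 256*x**2/3 + 4096*x**4/15 + O(x**6)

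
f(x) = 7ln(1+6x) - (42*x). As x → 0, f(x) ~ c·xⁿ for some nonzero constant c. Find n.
2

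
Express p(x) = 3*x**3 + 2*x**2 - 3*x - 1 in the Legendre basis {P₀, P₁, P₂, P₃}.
(-1/3)P₀ + (-6/5)P₁ + (4/3)P₂ + (6/5)P₃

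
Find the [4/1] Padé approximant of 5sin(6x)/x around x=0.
324*x**4 - 180*x**2 + 30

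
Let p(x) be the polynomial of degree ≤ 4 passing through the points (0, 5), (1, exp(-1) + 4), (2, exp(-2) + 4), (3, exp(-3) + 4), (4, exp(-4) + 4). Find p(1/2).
(-70*exp(2) - 5 + 28*e + 140*exp(3) + 547*exp(4))*exp(-4)/128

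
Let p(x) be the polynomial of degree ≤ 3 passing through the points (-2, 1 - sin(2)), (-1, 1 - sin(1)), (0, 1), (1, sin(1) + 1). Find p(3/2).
5*sin(2)/16 + 7*sin(1)/8 + 1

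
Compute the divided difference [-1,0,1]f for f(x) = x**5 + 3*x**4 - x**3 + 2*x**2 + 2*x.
5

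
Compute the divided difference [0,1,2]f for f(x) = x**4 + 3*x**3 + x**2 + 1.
17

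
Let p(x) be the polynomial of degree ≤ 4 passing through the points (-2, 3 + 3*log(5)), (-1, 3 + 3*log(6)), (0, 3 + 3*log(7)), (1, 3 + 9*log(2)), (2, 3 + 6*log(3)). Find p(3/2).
3 + log(9216*sqrt(2)*3**(19/64)*5**(113/128)*7**(23/64)/245)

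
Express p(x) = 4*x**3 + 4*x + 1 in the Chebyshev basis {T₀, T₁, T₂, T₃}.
T₀ + (7)T₁ + T₃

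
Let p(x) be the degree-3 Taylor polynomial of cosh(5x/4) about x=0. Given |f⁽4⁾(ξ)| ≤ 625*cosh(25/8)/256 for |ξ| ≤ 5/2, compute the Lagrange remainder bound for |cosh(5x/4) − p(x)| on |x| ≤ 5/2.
390625*cosh(25/8)/98304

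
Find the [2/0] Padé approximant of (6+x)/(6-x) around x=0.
x**2/18 + x/3 + 1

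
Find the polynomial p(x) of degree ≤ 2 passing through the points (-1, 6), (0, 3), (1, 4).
2*x**2 - x + 3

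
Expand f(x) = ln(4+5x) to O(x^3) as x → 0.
log(4) + 5*x/4 - 25*x**2/32 + O(x**3)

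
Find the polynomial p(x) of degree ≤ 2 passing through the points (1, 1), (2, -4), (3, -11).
-x**2 - 2*x + 4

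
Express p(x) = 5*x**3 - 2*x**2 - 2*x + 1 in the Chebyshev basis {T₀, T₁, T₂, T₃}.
(7/4)T₁ - T₂ + (5/4)T₃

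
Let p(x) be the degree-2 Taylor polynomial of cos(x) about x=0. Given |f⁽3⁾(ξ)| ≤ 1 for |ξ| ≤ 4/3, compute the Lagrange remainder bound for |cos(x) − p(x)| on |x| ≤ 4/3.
32/81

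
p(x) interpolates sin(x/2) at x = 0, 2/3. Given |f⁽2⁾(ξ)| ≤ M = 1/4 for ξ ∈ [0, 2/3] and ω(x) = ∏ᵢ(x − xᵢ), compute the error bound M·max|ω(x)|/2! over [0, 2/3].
1/72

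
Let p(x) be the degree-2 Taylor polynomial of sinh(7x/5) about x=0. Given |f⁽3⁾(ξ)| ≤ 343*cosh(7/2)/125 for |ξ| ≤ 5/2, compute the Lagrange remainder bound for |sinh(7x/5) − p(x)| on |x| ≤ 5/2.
343*cosh(7/2)/48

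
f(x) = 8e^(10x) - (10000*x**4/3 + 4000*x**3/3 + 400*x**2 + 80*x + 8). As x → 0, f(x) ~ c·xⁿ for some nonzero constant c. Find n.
5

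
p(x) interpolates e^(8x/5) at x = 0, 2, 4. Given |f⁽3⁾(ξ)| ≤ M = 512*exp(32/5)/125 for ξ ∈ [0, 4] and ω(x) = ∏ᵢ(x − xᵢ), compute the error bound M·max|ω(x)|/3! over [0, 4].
4096*sqrt(3)*exp(32/5)/3375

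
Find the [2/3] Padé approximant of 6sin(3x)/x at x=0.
(18 - 189*x**2/10)/(9*x**2/20 + 1)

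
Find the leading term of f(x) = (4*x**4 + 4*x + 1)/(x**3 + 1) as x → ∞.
4*x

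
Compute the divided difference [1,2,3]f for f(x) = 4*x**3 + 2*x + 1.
24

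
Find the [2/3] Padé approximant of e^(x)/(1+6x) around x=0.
(673*x**2/7940 + 998*x/1985 + 1)/(11717*x**3/23820 - 23037*x**2/7940 + 10923*x/1985 + 1)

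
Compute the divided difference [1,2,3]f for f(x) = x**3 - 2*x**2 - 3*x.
4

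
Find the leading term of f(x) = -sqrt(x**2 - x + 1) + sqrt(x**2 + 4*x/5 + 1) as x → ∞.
9/10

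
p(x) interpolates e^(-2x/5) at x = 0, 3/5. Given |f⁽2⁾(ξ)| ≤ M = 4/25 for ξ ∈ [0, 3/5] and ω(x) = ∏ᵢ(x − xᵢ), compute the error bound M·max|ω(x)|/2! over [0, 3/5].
9/1250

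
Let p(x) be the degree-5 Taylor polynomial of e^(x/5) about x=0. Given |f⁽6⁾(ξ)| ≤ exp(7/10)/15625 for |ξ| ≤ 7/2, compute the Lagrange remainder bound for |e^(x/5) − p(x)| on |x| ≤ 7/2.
117649*exp(7/10)/720000000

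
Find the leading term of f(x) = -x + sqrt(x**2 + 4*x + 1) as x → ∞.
2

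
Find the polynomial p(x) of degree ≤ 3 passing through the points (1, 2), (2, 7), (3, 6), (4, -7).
-x**3 + 3*x**2 + 3*x - 3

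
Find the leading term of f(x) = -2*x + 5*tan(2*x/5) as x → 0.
8*x**3/75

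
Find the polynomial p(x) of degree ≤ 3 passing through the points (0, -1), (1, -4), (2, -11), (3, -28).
-x**3 + x**2 - 3*x - 1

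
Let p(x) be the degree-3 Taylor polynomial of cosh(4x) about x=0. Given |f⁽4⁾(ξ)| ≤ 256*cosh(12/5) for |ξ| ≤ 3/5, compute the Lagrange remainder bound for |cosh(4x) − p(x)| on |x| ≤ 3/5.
864*cosh(12/5)/625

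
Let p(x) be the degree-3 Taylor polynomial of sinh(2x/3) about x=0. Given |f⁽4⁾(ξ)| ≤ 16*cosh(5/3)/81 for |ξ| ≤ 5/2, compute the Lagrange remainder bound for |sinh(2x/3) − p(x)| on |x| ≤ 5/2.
625*cosh(5/3)/1944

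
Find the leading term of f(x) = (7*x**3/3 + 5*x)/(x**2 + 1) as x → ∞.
7*x/3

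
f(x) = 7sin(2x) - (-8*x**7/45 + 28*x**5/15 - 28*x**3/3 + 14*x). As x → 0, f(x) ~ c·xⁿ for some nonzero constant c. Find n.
9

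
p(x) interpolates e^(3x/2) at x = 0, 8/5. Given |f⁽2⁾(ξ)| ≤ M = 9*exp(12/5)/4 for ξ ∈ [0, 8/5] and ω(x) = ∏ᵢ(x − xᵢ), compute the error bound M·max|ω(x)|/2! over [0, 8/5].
18*exp(12/5)/25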